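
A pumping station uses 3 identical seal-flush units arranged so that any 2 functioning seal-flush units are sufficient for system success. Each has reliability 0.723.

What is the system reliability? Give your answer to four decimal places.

R = Σ_{i=2}^{3} C(3,i) p^i (1−p)^{3−i} with p = 0.723
C(3,2)·0.723^2·0.277^1 = 0.434388
C(3,3)·0.723^3·0.277^0 = 0.377933
Sum = 0.8123

0.8123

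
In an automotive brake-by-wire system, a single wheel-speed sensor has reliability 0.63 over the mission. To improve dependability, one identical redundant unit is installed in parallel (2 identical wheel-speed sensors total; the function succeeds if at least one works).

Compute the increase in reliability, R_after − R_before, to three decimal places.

0.233

R_before = 0.63
R_after = 1 − (1 − 0.63)^2 = 0.863
ΔR = 0.863 − 0.63 = 0.233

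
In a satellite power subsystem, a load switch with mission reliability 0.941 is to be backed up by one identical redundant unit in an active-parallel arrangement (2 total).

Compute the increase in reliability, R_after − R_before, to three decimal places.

0.056

R_before = 0.941
R_after = 1 − (1 − 0.941)^2 = 0.997
ΔR = 0.997 − 0.941 = 0.056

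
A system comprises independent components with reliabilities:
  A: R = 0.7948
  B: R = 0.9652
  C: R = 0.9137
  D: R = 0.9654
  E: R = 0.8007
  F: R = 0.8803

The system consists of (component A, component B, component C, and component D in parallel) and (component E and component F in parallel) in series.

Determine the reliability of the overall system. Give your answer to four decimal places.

Parallel (A, B, C, and D): 1 − (1 − 0.794800)(1 − 0.965200)(1 − 0.913700)(1 − 0.965400) = 0.999979
Parallel (E and F): 1 − (1 − 0.800700)(1 − 0.880300) = 0.976144
Series ([0.999979] and [0.976144]): 0.999979 × 0.976144 = 0.9761

0.9761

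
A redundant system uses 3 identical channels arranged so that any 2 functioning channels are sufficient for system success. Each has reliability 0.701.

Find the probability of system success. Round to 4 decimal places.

R = Σ_{i=2}^{3} C(3,i) p^i (1−p)^{3−i} with p = 0.701
C(3,2)·0.701^2·0.299^1 = 0.440787
C(3,3)·0.701^3·0.299^0 = 0.344472
Sum = 0.7853

0.7853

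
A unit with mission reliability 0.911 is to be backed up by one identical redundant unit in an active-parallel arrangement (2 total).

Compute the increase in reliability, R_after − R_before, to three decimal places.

0.081

R_before = 0.911
R_after = 1 − (1 − 0.911)^2 = 0.992
ΔR = 0.992 − 0.911 = 0.081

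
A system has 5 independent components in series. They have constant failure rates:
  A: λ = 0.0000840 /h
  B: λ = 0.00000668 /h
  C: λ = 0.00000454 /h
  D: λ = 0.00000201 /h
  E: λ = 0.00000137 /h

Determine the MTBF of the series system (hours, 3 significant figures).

10100

Series of exponential components: λ_sys = Σ λ_i
λ_sys = 0.0000840 + 0.00000668 + 0.00000454 + 0.00000201 + 0.00000137 = 9.8600e-05 /h
MTBF = 1 / λ_sys = 10100 h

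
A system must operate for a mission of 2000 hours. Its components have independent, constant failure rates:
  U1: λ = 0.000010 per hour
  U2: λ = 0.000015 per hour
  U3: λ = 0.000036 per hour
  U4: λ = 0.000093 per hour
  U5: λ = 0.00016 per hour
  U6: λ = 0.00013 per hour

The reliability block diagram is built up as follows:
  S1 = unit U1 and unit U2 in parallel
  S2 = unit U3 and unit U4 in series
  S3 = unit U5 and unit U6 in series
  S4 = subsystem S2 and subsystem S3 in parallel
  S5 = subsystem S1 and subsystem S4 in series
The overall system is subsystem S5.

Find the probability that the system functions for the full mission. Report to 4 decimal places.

R(U1) = exp(−0.000010 × 2000) = 0.980199
R(U2) = exp(−0.000015 × 2000) = 0.970446
R(U3) = exp(−0.000036 × 2000) = 0.930531
R(U4) = exp(−0.000093 × 2000) = 0.830274
R(U5) = exp(−0.00016 × 2000) = 0.726149
R(U6) = exp(−0.00013 × 2000) = 0.771052
Parallel (U1 and U2): 1 − (1 − 0.980199)(1 − 0.970446) = 0.999415
Series (U3 and U4): 0.930531 × 0.830274 = 0.772596
Series (U5 and U6): 0.726149 × 0.771052 = 0.559899
Parallel ([0.772596] and [0.559899]): 1 − (1 − 0.772596)(1 − 0.559899) = 0.899919
Series ([0.999415] and [0.899919]): 0.999415 × 0.899919 = 0.8994

0.8994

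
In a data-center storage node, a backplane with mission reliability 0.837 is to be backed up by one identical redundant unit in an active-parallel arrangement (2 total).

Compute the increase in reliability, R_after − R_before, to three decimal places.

R_before = 0.837
R_after = 1 − (1 − 0.837)^2 = 0.973
ΔR = 0.973 − 0.837 = 0.136

0.136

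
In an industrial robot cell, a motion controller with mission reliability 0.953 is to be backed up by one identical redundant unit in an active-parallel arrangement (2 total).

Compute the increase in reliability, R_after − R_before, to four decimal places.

0.0448

R_before = 0.953
R_after = 1 − (1 − 0.953)^2 = 0.9978
ΔR = 0.9978 − 0.953 = 0.0448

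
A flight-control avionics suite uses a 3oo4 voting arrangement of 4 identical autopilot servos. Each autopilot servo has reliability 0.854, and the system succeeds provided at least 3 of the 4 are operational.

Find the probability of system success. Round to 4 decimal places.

0.8956

R = Σ_{i=3}^{4} C(4,i) p^i (1−p)^{4−i} with p = 0.854
C(4,3)·0.854^3·0.146^1 = 0.363736
C(4,4)·0.854^4·0.146^0 = 0.531902
Sum = 0.8956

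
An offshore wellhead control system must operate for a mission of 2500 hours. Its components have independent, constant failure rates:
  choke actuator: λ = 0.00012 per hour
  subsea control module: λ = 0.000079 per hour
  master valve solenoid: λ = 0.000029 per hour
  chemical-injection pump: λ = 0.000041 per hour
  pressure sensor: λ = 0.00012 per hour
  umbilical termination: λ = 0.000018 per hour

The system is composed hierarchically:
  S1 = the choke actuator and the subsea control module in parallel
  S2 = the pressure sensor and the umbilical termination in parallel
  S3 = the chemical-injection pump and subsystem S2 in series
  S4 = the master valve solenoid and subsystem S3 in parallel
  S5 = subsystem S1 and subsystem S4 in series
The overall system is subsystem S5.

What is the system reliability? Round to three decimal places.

0.946

R(choke actuator) = exp(−0.00012 × 2500) = 0.74082
R(subsea control module) = exp(−0.000079 × 2500) = 0.82078
R(master valve solenoid) = exp(−0.000029 × 2500) = 0.93007
R(chemical-injection pump) = exp(−0.000041 × 2500) = 0.90258
R(pressure sensor) = exp(−0.00012 × 2500) = 0.74082
R(umbilical termination) = exp(−0.000018 × 2500) = 0.95600
Parallel (choke actuator and subsea control module): 1 − (1 − 0.74082)(1 − 0.82078) = 0.95355
Parallel (pressure sensor and umbilical termination): 1 − (1 − 0.74082)(1 − 0.95600) = 0.98860
Series (chemical-injection pump and [0.98860]): 0.90258 × 0.98860 = 0.89229
Parallel (master valve solenoid and [0.89229]): 1 − (1 − 0.93007)(1 − 0.89229) = 0.99247
Series ([0.95355] and [0.99247]): 0.95355 × 0.99247 = 0.946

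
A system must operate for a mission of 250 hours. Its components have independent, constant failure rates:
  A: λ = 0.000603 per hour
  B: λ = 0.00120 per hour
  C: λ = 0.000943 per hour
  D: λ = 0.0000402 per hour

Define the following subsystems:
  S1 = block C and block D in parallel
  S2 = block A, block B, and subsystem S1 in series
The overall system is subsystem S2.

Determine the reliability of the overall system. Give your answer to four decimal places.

R(A) = exp(−0.000603 × 250) = 0.860063
R(B) = exp(−0.00120 × 250) = 0.740818
R(C) = exp(−0.000943 × 250) = 0.789978
R(D) = exp(−0.0000402 × 250) = 0.990000
Parallel (C and D): 1 − (1 − 0.789978)(1 − 0.990000) = 0.997900
Series (A, B, and [0.997900]): 0.860063 × 0.740818 × 0.997900 = 0.6358

0.6358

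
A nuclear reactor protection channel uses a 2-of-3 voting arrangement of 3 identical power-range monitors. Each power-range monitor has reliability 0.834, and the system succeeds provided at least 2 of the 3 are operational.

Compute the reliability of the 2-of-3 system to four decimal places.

0.9265

R = Σ_{i=2}^{3} C(3,i) p^i (1−p)^{3−i} with p = 0.834
C(3,2)·0.834^2·0.166^1 = 0.346387
C(3,3)·0.834^3·0.166^0 = 0.580094
Sum = 0.9265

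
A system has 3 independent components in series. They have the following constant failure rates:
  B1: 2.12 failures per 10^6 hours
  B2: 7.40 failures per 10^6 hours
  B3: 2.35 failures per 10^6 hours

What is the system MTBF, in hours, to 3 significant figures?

84200

Series of exponential components: λ_sys = Σ λ_i
λ_sys = 0.00000212 + 0.00000740 + 0.00000235 = 1.1870e-05 /h
MTBF = 1 / λ_sys = 84200 h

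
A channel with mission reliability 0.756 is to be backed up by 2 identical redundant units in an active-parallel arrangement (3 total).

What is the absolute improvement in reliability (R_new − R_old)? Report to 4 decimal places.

0.2295

R_before = 0.756
R_after = 1 − (1 − 0.756)^3 = 0.9855
ΔR = 0.9855 − 0.756 = 0.2295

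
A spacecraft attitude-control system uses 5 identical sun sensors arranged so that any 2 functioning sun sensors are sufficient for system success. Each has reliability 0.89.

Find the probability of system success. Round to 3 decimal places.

R = Σ_{i=2}^{5} C(5,i) p^i (1−p)^{5−i} with p = 0.89
C(5,2)·0.89^2·0.11^3 = 0.01054
C(5,3)·0.89^3·0.11^2 = 0.08530
C(5,4)·0.89^4·0.11^1 = 0.34508
C(5,5)·0.89^5·0.11^0 = 0.55841
Sum = 0.999

0.999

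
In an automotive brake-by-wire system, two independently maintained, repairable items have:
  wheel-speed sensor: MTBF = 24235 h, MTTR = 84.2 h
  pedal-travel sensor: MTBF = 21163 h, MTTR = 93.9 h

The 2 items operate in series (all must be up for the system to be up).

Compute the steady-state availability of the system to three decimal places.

A(wheel-speed sensor) = MTBF/(MTBF+MTTR) = 24235/(24235+84.2) = 0.996538
A(pedal-travel sensor) = MTBF/(MTBF+MTTR) = 21163/(21163+93.9) = 0.995583
Series availability: 0.996538 × 0.995583 = 0.992

0.992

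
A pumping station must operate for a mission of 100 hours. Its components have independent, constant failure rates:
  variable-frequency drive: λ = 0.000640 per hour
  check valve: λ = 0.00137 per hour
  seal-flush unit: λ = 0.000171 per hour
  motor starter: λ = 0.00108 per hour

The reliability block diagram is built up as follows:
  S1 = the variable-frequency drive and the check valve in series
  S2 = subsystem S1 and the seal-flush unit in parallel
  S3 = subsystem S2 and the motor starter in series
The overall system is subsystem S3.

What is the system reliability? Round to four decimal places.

R(variable-frequency drive) = exp(−0.000640 × 100) = 0.938005
R(check valve) = exp(−0.00137 × 100) = 0.871970
R(seal-flush unit) = exp(−0.000171 × 100) = 0.983045
R(motor starter) = exp(−0.00108 × 100) = 0.897628
Series (variable-frequency drive and check valve): 0.938005 × 0.871970 = 0.817912
Parallel ([0.817912] and seal-flush unit): 1 − (1 − 0.817912)(1 − 0.983045) = 0.996913
Series ([0.996913] and motor starter): 0.996913 × 0.897628 = 0.8949

0.8949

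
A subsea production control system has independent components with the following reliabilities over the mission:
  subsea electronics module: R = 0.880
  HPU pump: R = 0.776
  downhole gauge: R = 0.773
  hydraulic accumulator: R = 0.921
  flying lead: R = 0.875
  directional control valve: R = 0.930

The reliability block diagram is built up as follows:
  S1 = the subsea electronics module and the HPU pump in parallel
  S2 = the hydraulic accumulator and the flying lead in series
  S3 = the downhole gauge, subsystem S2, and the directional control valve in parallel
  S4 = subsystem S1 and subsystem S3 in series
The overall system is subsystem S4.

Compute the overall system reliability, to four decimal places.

0.9701

Parallel (subsea electronics module and HPU pump): 1 − (1 − 0.880000)(1 − 0.776000) = 0.973120
Series (hydraulic accumulator and flying lead): 0.921000 × 0.875000 = 0.805875
Parallel (downhole gauge, [0.805875], and directional control valve): 1 − (1 − 0.773000)(1 − 0.805875)(1 − 0.930000) = 0.996915
Series ([0.973120] and [0.996915]): 0.973120 × 0.996915 = 0.9701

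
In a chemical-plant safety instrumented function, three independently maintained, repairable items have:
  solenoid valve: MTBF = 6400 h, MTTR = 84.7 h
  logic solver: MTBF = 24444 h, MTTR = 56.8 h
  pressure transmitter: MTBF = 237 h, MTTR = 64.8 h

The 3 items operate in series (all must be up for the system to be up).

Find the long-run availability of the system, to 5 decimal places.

A(solenoid valve) = MTBF/(MTBF+MTTR) = 6400/(6400+84.7) = 0.986938
A(logic solver) = MTBF/(MTBF+MTTR) = 24444/(24444+56.8) = 0.997682
A(pressure transmitter) = MTBF/(MTBF+MTTR) = 237/(237+64.8) = 0.785288
Series availability: 0.986938 × 0.997682 × 0.785288 = 0.77323

0.77323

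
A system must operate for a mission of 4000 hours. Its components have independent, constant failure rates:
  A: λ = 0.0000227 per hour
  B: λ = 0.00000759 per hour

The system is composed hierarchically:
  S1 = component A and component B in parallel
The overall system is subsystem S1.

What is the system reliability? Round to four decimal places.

R(A) = exp(−0.0000227 × 4000) = 0.913200
R(B) = exp(−0.00000759 × 4000) = 0.970096
Parallel (A and B): 1 − (1 − 0.913200)(1 − 0.970096) = 0.9974

0.9974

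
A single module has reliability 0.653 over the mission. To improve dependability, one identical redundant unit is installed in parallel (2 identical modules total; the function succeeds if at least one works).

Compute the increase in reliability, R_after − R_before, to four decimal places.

R_before = 0.653
R_after = 1 − (1 − 0.653)^2 = 0.8796
ΔR = 0.8796 − 0.653 = 0.2266

0.2266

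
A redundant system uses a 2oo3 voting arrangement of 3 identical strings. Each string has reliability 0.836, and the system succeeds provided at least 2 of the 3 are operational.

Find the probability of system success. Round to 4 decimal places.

0.9281

R = Σ_{i=2}^{3} C(3,i) p^i (1−p)^{3−i} with p = 0.836
C(3,2)·0.836^2·0.164^1 = 0.343857
C(3,3)·0.836^3·0.164^0 = 0.584277
Sum = 0.9281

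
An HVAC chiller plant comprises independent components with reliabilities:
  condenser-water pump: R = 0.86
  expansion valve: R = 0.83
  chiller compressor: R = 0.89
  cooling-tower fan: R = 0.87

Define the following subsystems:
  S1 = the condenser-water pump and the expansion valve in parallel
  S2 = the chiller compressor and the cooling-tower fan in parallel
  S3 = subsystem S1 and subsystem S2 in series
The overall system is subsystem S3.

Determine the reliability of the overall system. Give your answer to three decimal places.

Parallel (condenser-water pump and expansion valve): 1 − (1 − 0.86000)(1 − 0.83000) = 0.97620
Parallel (chiller compressor and cooling-tower fan): 1 − (1 − 0.89000)(1 − 0.87000) = 0.98570
Series ([0.97620] and [0.98570]): 0.97620 × 0.98570 = 0.962

0.962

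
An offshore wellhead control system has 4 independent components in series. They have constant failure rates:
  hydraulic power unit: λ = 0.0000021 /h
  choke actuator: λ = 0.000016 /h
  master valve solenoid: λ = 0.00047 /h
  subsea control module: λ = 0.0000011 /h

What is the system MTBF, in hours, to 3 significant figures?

2040

Series of exponential components: λ_sys = Σ λ_i
λ_sys = 0.0000021 + 0.000016 + 0.00047 + 0.0000011 = 4.8920e-04 /h
MTBF = 1 / λ_sys = 2040 h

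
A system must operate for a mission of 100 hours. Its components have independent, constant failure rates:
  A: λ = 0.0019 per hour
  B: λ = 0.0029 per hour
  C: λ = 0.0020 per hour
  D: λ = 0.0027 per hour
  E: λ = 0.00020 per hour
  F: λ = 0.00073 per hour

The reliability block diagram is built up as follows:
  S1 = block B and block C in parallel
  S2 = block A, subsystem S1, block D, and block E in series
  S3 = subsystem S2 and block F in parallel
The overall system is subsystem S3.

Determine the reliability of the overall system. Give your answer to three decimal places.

0.971

R(A) = exp(−0.0019 × 100) = 0.82696
R(B) = exp(−0.0029 × 100) = 0.74826
R(C) = exp(−0.0020 × 100) = 0.81873
R(D) = exp(−0.0027 × 100) = 0.76338
R(E) = exp(−0.00020 × 100) = 0.98020
R(F) = exp(−0.00073 × 100) = 0.92960
Parallel (B and C): 1 − (1 − 0.74826)(1 − 0.81873) = 0.95437
Series (A, [0.95437], D, and E): 0.82696 × 0.95437 × 0.76338 × 0.98020 = 0.59055
Parallel ([0.59055] and F): 1 − (1 − 0.59055)(1 − 0.92960) = 0.971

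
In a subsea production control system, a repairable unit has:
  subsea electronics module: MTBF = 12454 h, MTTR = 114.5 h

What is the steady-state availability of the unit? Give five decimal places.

A(subsea electronics module) = MTBF/(MTBF+MTTR) = 12454/(12454+114.5) = 0.99089

0.99089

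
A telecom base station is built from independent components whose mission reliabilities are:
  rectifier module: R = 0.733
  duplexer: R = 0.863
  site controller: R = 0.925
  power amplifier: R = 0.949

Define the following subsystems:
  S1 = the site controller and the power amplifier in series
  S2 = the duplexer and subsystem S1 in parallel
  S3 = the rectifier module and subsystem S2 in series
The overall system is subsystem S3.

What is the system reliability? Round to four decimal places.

Series (site controller and power amplifier): 0.925000 × 0.949000 = 0.877825
Parallel (duplexer and [0.877825]): 1 − (1 − 0.863000)(1 − 0.877825) = 0.983262
Series (rectifier module and [0.983262]): 0.733000 × 0.983262 = 0.7207

0.7207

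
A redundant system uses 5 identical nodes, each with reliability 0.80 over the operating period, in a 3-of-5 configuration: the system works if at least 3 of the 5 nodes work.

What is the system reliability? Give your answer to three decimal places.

R = Σ_{i=3}^{5} C(5,i) p^i (1−p)^{5−i} with p = 0.80
C(5,3)·0.80^3·0.20^2 = 0.20480
C(5,4)·0.80^4·0.20^1 = 0.40960
C(5,5)·0.80^5·0.20^0 = 0.32768
Sum = 0.942

0.942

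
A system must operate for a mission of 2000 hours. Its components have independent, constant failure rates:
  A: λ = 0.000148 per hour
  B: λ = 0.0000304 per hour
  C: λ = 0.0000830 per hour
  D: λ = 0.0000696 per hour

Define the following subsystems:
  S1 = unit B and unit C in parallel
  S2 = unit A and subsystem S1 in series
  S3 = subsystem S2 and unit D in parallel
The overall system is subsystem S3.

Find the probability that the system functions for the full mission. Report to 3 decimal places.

R(A) = exp(−0.000148 × 2000) = 0.74379
R(B) = exp(−0.0000304 × 2000) = 0.94101
R(C) = exp(−0.0000830 × 2000) = 0.84705
R(D) = exp(−0.0000696 × 2000) = 0.87005
Parallel (B and C): 1 − (1 − 0.94101)(1 − 0.84705) = 0.99098
Series (A and [0.99098]): 0.74379 × 0.99098 = 0.73708
Parallel ([0.73708] and D): 1 − (1 − 0.73708)(1 − 0.87005) = 0.966

0.966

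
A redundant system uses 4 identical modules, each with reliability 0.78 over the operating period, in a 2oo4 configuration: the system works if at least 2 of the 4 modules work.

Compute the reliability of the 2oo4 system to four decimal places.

R = Σ_{i=2}^{4} C(4,i) p^i (1−p)^{4−i} with p = 0.78
C(4,2)·0.78^2·0.22^2 = 0.176679
C(4,3)·0.78^3·0.22^1 = 0.417606
C(4,4)·0.78^4·0.22^0 = 0.370151
Sum = 0.9644

0.9644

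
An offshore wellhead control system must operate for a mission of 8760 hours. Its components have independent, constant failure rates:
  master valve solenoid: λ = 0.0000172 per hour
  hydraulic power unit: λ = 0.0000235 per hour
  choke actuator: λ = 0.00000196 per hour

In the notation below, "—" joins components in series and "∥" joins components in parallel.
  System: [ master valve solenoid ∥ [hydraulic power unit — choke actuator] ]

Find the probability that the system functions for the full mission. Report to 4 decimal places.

R(master valve solenoid) = exp(−0.0000172 × 8760) = 0.860130
R(hydraulic power unit) = exp(−0.0000235 × 8760) = 0.813947
R(choke actuator) = exp(−0.00000196 × 8760) = 0.982977
Series (hydraulic power unit and choke actuator): 0.813947 × 0.982977 = 0.800091
Parallel (master valve solenoid and [0.800091]): 1 − (1 − 0.860130)(1 − 0.800091) = 0.9720

0.9720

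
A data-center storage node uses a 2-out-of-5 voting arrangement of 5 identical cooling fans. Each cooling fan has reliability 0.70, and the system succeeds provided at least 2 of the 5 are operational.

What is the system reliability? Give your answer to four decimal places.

R = Σ_{i=2}^{5} C(5,i) p^i (1−p)^{5−i} with p = 0.70
C(5,2)·0.70^2·0.30^3 = 0.132300
C(5,3)·0.70^3·0.30^2 = 0.308700
C(5,4)·0.70^4·0.30^1 = 0.360150
C(5,5)·0.70^5·0.30^0 = 0.168070
Sum = 0.9692

0.9692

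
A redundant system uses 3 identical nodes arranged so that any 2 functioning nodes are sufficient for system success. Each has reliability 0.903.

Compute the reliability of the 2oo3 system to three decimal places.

0.974

R = Σ_{i=2}^{3} C(3,i) p^i (1−p)^{3−i} with p = 0.903
C(3,2)·0.903^2·0.097^1 = 0.23728
C(3,3)·0.903^3·0.097^0 = 0.73631
Sum = 0.974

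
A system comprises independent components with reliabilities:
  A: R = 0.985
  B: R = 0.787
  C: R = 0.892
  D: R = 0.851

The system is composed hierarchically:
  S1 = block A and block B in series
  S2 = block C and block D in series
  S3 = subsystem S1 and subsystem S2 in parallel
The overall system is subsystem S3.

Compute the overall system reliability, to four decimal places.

Series (A and B): 0.985000 × 0.787000 = 0.775195
Series (C and D): 0.892000 × 0.851000 = 0.759092
Parallel ([0.775195] and [0.759092]): 1 − (1 − 0.775195)(1 − 0.759092) = 0.9458

0.9458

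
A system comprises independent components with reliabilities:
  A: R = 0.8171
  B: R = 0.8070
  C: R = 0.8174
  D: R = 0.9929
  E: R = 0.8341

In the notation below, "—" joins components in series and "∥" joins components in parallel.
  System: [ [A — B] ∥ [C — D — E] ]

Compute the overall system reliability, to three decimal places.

0.890

Series (A and B): 0.81710 × 0.80700 = 0.65940
Series (C, D, and E): 0.81740 × 0.99290 × 0.83410 = 0.67695
Parallel ([0.65940] and [0.67695]): 1 − (1 − 0.65940)(1 − 0.67695) = 0.890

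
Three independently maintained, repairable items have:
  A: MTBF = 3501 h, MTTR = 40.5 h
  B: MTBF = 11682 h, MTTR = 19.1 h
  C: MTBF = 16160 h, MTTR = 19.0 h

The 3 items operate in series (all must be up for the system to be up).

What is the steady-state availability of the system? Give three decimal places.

A(A) = MTBF/(MTBF+MTTR) = 3501/(3501+40.5) = 0.988564
A(B) = MTBF/(MTBF+MTTR) = 11682/(11682+19.1) = 0.998368
A(C) = MTBF/(MTBF+MTTR) = 16160/(16160+19.0) = 0.998826
Series availability: 0.988564 × 0.998368 × 0.998826 = 0.986

0.986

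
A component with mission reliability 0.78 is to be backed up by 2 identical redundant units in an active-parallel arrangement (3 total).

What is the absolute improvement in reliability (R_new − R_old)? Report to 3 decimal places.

R_before = 0.78
R_after = 1 − (1 − 0.78)^3 = 0.989
ΔR = 0.989 − 0.78 = 0.209

0.209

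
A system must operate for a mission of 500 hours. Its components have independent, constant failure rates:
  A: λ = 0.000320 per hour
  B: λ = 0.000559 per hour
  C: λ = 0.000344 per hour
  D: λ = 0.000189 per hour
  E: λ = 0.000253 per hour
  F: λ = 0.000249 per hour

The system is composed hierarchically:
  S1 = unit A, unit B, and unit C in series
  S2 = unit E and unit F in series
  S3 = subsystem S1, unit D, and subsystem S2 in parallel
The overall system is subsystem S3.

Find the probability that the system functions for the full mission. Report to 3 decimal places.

0.991

R(A) = exp(−0.000320 × 500) = 0.85214
R(B) = exp(−0.000559 × 500) = 0.75616
R(C) = exp(−0.000344 × 500) = 0.84198
R(D) = exp(−0.000189 × 500) = 0.90983
R(E) = exp(−0.000253 × 500) = 0.88117
R(F) = exp(−0.000249 × 500) = 0.88294
Series (A, B, and C): 0.85214 × 0.75616 × 0.84198 = 0.54253
Series (E and F): 0.88117 × 0.88294 = 0.77802
Parallel ([0.54253], D, and [0.77802]): 1 − (1 − 0.54253)(1 − 0.90983)(1 − 0.77802) = 0.991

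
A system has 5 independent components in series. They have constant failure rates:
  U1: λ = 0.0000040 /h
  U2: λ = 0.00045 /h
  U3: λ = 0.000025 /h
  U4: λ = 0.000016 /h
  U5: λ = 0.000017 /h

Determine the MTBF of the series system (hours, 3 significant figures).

Series of exponential components: λ_sys = Σ λ_i
λ_sys = 0.0000040 + 0.00045 + 0.000025 + 0.000016 + 0.000017 = 5.1200e-04 /h
MTBF = 1 / λ_sys = 1950 h

1950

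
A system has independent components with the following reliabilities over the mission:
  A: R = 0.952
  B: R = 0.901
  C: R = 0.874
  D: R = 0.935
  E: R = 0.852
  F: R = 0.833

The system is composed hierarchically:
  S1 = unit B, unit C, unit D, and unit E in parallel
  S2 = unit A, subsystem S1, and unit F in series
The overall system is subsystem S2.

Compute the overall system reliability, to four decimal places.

0.7929

Parallel (B, C, D, and E): 1 − (1 − 0.901000)(1 − 0.874000)(1 − 0.935000)(1 − 0.852000) = 0.999880
Series (A, [0.999880], and F): 0.952000 × 0.999880 × 0.833000 = 0.7929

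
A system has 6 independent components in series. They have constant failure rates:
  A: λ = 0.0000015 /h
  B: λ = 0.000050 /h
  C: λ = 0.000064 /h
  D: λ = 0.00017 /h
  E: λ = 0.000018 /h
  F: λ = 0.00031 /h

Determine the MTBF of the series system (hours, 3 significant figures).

1630

Series of exponential components: λ_sys = Σ λ_i
λ_sys = 0.0000015 + 0.000050 + 0.000064 + 0.00017 + 0.000018 + 0.00031 = 6.1350e-04 /h
MTBF = 1 / λ_sys = 1630 h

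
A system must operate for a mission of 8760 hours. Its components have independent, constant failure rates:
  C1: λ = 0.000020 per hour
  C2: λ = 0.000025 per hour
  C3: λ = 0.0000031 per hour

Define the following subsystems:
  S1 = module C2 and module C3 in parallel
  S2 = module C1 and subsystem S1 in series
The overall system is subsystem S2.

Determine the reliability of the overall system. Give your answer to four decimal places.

R(C1) = exp(−0.000020 × 8760) = 0.839289
R(C2) = exp(−0.000025 × 8760) = 0.803322
R(C3) = exp(−0.0000031 × 8760) = 0.973209
Parallel (C2 and C3): 1 − (1 − 0.803322)(1 − 0.973209) = 0.994731
Series (C1 and [0.994731]): 0.839289 × 0.994731 = 0.8349

0.8349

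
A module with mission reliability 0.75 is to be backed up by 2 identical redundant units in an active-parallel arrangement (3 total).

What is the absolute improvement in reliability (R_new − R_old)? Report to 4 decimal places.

0.2344

R_before = 0.75
R_after = 1 − (1 − 0.75)^3 = 0.9844
ΔR = 0.9844 − 0.75 = 0.2344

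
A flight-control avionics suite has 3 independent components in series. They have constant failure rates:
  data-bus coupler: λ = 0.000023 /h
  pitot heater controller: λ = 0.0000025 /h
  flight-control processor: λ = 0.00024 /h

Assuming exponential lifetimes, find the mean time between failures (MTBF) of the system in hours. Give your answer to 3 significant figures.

3770

Series of exponential components: λ_sys = Σ λ_i
λ_sys = 0.000023 + 0.0000025 + 0.00024 = 2.6550e-04 /h
MTBF = 1 / λ_sys = 3770 h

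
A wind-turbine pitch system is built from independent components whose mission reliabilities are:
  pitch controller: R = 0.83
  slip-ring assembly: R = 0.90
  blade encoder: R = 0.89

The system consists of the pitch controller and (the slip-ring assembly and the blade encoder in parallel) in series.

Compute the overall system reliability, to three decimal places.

0.821

Parallel (slip-ring assembly and blade encoder): 1 − (1 − 0.90000)(1 − 0.89000) = 0.98900
Series (pitch controller and [0.98900]): 0.83000 × 0.98900 = 0.821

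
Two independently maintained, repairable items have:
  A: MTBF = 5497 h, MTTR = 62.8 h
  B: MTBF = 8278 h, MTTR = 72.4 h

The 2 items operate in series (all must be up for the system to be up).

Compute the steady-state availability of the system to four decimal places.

A(A) = MTBF/(MTBF+MTTR) = 5497/(5497+62.8) = 0.988705
A(B) = MTBF/(MTBF+MTTR) = 8278/(8278+72.4) = 0.991330
Series availability: 0.988705 × 0.991330 = 0.9801

0.9801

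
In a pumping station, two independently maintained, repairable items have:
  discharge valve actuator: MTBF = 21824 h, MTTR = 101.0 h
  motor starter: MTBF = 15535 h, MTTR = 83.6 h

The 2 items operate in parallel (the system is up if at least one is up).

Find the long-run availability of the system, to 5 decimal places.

0.99998

A(discharge valve actuator) = MTBF/(MTBF+MTTR) = 21824/(21824+101.0) = 0.995393
A(motor starter) = MTBF/(MTBF+MTTR) = 15535/(15535+83.6) = 0.994647
Parallel availability: 1 − (1 − 0.995393)(1 − 0.994647) = 0.99998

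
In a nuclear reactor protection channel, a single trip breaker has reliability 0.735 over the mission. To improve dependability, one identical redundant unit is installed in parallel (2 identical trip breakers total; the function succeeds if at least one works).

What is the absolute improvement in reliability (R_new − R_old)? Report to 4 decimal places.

R_before = 0.735
R_after = 1 − (1 − 0.735)^2 = 0.9298
ΔR = 0.9298 − 0.735 = 0.1948

0.1948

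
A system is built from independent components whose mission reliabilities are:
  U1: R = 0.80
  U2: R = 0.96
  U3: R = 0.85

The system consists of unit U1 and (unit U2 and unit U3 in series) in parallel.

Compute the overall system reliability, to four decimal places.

Series (U2 and U3): 0.960000 × 0.850000 = 0.816000
Parallel (U1 and [0.816000]): 1 − (1 − 0.800000)(1 − 0.816000) = 0.9632

0.9632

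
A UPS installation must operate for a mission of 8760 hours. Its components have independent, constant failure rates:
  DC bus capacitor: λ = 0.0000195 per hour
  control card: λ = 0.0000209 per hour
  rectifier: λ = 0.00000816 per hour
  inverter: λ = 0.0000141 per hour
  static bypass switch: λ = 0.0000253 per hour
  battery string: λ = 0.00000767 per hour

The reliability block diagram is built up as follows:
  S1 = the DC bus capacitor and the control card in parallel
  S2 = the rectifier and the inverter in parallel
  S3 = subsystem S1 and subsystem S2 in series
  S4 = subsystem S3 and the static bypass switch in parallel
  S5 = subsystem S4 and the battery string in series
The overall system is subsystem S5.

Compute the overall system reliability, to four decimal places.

0.9287

R(DC bus capacitor) = exp(−0.0000195 × 8760) = 0.842973
R(control card) = exp(−0.0000209 × 8760) = 0.832698
R(rectifier) = exp(−0.00000816 × 8760) = 0.931013
R(inverter) = exp(−0.0000141 × 8760) = 0.883808
R(static bypass switch) = exp(−0.0000253 × 8760) = 0.801213
R(battery string) = exp(−0.00000767 × 8760) = 0.935018
Parallel (DC bus capacitor and control card): 1 − (1 − 0.842973)(1 − 0.832698) = 0.973729
Parallel (rectifier and inverter): 1 − (1 − 0.931013)(1 − 0.883808) = 0.991984
Series ([0.973729] and [0.991984]): 0.973729 × 0.991984 = 0.965924
Parallel ([0.965924] and static bypass switch): 1 − (1 − 0.965924)(1 − 0.801213) = 0.993226
Series ([0.993226] and battery string): 0.993226 × 0.935018 = 0.9287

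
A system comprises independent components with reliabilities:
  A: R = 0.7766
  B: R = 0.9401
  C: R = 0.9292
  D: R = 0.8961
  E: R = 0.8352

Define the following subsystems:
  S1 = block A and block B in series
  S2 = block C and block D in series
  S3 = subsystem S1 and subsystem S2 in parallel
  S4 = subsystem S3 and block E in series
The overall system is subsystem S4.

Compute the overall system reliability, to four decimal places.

0.7975

Series (A and B): 0.776600 × 0.940100 = 0.730082
Series (C and D): 0.929200 × 0.896100 = 0.832656
Parallel ([0.730082] and [0.832656]): 1 − (1 − 0.730082)(1 − 0.832656) = 0.954831
Series ([0.954831] and E): 0.954831 × 0.835200 = 0.7975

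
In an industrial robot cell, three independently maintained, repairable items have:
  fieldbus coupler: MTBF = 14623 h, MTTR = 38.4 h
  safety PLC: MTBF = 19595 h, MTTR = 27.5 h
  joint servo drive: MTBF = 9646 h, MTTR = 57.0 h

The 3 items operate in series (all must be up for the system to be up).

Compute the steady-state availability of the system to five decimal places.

A(fieldbus coupler) = MTBF/(MTBF+MTTR) = 14623/(14623+38.4) = 0.997381
A(safety PLC) = MTBF/(MTBF+MTTR) = 19595/(19595+27.5) = 0.998599
A(joint servo drive) = MTBF/(MTBF+MTTR) = 9646/(9646+57.0) = 0.994126
Series availability: 0.997381 × 0.998599 × 0.994126 = 0.99013

0.99013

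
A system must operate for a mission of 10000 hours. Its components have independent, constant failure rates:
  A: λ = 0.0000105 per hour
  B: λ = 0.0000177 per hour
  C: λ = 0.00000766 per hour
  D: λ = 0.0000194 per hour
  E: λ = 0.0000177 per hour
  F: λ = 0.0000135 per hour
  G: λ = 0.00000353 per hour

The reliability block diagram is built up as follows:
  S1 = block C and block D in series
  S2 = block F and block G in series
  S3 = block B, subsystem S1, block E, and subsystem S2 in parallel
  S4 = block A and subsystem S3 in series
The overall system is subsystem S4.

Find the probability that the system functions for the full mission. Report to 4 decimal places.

0.8994

R(A) = exp(−0.0000105 × 10000) = 0.900325
R(B) = exp(−0.0000177 × 10000) = 0.837780
R(C) = exp(−0.00000766 × 10000) = 0.926260
R(D) = exp(−0.0000194 × 10000) = 0.823658
R(E) = exp(−0.0000177 × 10000) = 0.837780
R(F) = exp(−0.0000135 × 10000) = 0.873716
R(G) = exp(−0.00000353 × 10000) = 0.965316
Series (C and D): 0.926260 × 0.823658 = 0.762921
Series (F and G): 0.873716 × 0.965316 = 0.843412
Parallel (B, [0.762921], E, and [0.843412]): 1 − (1 − 0.837780)(1 − 0.762921)(1 − 0.837780)(1 − 0.843412) = 0.999023
Series (A and [0.999023]): 0.900325 × 0.999023 = 0.8994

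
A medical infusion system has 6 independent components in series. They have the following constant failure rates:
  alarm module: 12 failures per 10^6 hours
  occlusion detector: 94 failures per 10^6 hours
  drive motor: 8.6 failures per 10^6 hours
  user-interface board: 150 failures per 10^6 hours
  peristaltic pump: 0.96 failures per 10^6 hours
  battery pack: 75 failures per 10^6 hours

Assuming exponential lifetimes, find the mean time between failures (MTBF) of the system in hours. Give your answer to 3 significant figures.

2940

Series of exponential components: λ_sys = Σ λ_i
λ_sys = 0.000012 + 0.000094 + 0.0000086 + 0.00015 + 0.00000096 + 0.000075 = 3.4056e-04 /h
MTBF = 1 / λ_sys = 2940 h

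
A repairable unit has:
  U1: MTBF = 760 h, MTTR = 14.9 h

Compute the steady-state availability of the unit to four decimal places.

0.9808

A(U1) = MTBF/(MTBF+MTTR) = 760/(760+14.9) = 0.9808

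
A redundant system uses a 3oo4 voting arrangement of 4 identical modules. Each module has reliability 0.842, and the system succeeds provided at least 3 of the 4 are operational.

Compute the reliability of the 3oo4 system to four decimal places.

R = Σ_{i=3}^{4} C(4,i) p^i (1−p)^{4−i} with p = 0.842
C(4,3)·0.842^3·0.158^1 = 0.377271
C(4,4)·0.842^4·0.158^0 = 0.502630
Sum = 0.8799

0.8799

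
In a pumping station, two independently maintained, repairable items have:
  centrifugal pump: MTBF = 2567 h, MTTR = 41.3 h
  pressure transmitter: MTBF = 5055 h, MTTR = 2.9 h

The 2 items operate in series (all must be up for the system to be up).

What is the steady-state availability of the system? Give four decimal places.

0.9836

A(centrifugal pump) = MTBF/(MTBF+MTTR) = 2567/(2567+41.3) = 0.984166
A(pressure transmitter) = MTBF/(MTBF+MTTR) = 5055/(5055+2.9) = 0.999427
Series availability: 0.984166 × 0.999427 = 0.9836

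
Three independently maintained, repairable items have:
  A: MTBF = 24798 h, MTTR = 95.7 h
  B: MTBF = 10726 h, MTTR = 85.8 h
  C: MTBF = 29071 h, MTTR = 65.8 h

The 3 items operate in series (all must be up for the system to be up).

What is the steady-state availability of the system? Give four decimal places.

0.9860

A(A) = MTBF/(MTBF+MTTR) = 24798/(24798+95.7) = 0.996156
A(B) = MTBF/(MTBF+MTTR) = 10726/(10726+85.8) = 0.992064
A(C) = MTBF/(MTBF+MTTR) = 29071/(29071+65.8) = 0.997742
Series availability: 0.996156 × 0.992064 × 0.997742 = 0.9860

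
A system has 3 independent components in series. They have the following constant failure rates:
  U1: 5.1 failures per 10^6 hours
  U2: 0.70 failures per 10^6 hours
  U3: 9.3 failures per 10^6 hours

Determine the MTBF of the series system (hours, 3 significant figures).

Series of exponential components: λ_sys = Σ λ_i
λ_sys = 0.0000051 + 0.00000070 + 0.0000093 = 1.5100e-05 /h
MTBF = 1 / λ_sys = 66200 h

66200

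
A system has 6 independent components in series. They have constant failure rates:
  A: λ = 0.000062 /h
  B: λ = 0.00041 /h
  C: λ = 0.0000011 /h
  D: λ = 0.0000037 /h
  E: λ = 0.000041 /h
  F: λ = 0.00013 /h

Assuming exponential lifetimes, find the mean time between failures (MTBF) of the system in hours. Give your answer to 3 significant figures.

Series of exponential components: λ_sys = Σ λ_i
λ_sys = 0.000062 + 0.00041 + 0.0000011 + 0.0000037 + 0.000041 + 0.00013 = 6.4780e-04 /h
MTBF = 1 / λ_sys = 1540 h

1540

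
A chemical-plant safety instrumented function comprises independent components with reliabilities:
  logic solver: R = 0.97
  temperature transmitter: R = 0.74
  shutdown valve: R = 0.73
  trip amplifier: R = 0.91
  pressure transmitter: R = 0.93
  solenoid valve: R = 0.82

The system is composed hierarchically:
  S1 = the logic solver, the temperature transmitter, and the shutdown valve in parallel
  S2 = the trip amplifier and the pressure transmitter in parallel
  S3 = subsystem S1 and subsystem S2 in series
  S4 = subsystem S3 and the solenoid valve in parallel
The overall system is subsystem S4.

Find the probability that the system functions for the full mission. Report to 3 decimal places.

Parallel (logic solver, temperature transmitter, and shutdown valve): 1 − (1 − 0.97000)(1 − 0.74000)(1 − 0.73000) = 0.99789
Parallel (trip amplifier and pressure transmitter): 1 − (1 − 0.91000)(1 − 0.93000) = 0.99370
Series ([0.99789] and [0.99370]): 0.99789 × 0.99370 = 0.99160
Parallel ([0.99160] and solenoid valve): 1 − (1 − 0.99160)(1 − 0.82000) = 0.998

0.998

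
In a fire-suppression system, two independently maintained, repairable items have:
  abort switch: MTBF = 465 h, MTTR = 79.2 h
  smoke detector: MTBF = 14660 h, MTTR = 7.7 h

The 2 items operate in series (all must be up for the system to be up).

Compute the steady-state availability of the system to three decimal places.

A(abort switch) = MTBF/(MTBF+MTTR) = 465/(465+79.2) = 0.854465
A(smoke detector) = MTBF/(MTBF+MTTR) = 14660/(14660+7.7) = 0.999475
Series availability: 0.854465 × 0.999475 = 0.854

0.854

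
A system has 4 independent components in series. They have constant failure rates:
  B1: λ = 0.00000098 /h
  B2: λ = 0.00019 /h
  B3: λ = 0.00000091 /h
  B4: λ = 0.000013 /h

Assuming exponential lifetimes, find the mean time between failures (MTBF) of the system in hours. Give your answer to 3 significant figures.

4880

Series of exponential components: λ_sys = Σ λ_i
λ_sys = 0.00000098 + 0.00019 + 0.00000091 + 0.000013 = 2.0489e-04 /h
MTBF = 1 / λ_sys = 4880 h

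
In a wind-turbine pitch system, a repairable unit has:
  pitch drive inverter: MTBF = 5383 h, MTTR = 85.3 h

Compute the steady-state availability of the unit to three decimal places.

0.984

A(pitch drive inverter) = MTBF/(MTBF+MTTR) = 5383/(5383+85.3) = 0.984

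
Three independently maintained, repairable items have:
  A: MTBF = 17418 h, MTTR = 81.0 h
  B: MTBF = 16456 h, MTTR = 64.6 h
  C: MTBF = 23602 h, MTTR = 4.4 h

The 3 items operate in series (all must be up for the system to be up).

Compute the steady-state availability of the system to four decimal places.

0.9913

A(A) = MTBF/(MTBF+MTTR) = 17418/(17418+81.0) = 0.995371
A(B) = MTBF/(MTBF+MTTR) = 16456/(16456+64.6) = 0.996090
A(C) = MTBF/(MTBF+MTTR) = 23602/(23602+4.4) = 0.999814
Series availability: 0.995371 × 0.996090 × 0.999814 = 0.9913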